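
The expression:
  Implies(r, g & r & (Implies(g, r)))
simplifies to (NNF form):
g | ~r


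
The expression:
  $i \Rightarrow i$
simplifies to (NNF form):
$\text{True}$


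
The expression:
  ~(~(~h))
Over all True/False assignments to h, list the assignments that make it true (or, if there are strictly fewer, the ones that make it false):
is true only for:
  h=False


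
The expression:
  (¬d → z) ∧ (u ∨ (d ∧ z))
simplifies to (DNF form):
(d ∧ u) ∨ (d ∧ z) ∨ (u ∧ z)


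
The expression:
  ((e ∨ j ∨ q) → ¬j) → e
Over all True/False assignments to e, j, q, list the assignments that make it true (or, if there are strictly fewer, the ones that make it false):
is false only for:
  e=False, j=False, q=False;
  e=False, j=False, q=True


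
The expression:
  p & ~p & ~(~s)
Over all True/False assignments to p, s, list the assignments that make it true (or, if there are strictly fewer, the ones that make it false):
is never true.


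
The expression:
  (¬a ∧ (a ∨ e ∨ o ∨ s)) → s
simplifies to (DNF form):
a ∨ s ∨ (¬e ∧ ¬o)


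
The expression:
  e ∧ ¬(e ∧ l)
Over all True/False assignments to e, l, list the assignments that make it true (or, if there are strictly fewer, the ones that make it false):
is true only for:
  e=True, l=False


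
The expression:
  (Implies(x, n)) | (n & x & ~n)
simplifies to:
n | ~x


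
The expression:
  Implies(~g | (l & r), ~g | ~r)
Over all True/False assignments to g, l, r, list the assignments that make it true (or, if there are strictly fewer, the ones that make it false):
is false only for:
  g=True, l=True, r=True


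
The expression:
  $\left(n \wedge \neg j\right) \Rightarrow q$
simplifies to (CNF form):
$j \vee q \vee \neg n$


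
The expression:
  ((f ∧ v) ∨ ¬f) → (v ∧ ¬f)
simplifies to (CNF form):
(f ∨ v) ∧ (¬f ∨ ¬v)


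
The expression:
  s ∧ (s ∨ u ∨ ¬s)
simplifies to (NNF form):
s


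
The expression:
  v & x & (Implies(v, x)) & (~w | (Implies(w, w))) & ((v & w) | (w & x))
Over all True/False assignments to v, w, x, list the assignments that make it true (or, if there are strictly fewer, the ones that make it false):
is true only for:
  v=True, w=True, x=True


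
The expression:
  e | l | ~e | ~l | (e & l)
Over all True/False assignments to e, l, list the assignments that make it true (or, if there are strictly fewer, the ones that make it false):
is always true.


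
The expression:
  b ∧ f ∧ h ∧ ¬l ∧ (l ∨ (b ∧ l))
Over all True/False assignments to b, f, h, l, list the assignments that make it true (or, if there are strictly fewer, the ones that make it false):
is never true.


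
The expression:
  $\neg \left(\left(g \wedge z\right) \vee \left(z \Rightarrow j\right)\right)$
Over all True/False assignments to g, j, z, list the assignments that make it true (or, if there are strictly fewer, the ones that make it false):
is true only for:
  g=False, j=False, z=True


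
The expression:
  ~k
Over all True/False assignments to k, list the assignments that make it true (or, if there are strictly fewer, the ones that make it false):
is true only for:
  k=False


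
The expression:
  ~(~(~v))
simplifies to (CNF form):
~v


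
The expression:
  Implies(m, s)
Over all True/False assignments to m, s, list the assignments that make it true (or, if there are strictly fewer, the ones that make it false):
is false only for:
  m=True, s=False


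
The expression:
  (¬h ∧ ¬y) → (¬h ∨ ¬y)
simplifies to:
True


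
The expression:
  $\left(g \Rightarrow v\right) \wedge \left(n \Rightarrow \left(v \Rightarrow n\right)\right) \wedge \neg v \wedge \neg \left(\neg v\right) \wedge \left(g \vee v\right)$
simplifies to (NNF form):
$\text{False}$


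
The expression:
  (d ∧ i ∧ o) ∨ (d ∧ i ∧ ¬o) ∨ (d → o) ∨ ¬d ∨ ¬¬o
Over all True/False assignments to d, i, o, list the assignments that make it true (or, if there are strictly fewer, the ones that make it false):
is false only for:
  d=True, i=False, o=False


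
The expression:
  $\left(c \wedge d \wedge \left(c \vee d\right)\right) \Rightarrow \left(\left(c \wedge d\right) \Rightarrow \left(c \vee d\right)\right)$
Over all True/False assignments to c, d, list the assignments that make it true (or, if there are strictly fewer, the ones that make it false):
is always true.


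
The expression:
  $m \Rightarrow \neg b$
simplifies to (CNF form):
$\neg b \vee \neg m$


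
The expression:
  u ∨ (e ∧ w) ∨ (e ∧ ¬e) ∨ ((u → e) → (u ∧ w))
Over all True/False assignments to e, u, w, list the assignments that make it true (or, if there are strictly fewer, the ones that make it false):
is false only for:
  e=False, u=False, w=False;
  e=False, u=False, w=True;
  e=True, u=False, w=False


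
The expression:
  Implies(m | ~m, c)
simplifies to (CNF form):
c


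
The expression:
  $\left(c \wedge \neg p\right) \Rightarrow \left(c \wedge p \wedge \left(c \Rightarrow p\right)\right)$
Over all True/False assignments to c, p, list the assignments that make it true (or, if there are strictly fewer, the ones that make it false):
is false only for:
  c=True, p=False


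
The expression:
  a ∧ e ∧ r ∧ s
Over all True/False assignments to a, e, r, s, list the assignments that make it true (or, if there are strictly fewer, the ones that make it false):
is true only for:
  a=True, e=True, r=True, s=True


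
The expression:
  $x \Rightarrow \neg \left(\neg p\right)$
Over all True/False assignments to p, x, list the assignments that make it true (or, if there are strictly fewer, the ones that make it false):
is false only for:
  p=False, x=True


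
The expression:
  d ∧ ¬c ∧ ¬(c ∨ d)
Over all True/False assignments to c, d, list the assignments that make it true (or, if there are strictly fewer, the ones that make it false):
is never true.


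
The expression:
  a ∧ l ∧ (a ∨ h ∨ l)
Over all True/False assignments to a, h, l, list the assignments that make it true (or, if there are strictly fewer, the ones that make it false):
is true only for:
  a=True, h=False, l=True;
  a=True, h=True, l=True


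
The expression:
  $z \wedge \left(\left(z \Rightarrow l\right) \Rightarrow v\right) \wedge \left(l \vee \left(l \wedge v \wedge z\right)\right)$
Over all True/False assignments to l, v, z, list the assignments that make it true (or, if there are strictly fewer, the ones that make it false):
is true only for:
  l=True, v=True, z=True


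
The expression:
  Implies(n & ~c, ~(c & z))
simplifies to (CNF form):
True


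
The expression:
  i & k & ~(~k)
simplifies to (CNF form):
i & k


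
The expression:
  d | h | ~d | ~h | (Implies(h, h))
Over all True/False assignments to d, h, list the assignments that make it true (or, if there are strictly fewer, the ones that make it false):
is always true.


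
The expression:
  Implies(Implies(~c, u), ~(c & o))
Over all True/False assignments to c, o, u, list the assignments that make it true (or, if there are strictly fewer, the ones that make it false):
is false only for:
  c=True, o=True, u=False;
  c=True, o=True, u=True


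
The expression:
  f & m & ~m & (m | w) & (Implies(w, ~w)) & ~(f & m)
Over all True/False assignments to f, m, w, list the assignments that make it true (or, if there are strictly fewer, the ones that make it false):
is never true.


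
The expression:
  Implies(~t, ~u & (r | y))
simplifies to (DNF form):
t | (r & ~u) | (y & ~u)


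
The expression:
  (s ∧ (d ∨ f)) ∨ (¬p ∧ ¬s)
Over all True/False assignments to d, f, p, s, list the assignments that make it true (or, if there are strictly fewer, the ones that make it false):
is false only for:
  d=False, f=False, p=False, s=True;
  d=False, f=False, p=True, s=False;
  d=False, f=False, p=True, s=True;
  d=False, f=True, p=True, s=False;
  d=True, f=False, p=True, s=False;
  d=True, f=True, p=True, s=False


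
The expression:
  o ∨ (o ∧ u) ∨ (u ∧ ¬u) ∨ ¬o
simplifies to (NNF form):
True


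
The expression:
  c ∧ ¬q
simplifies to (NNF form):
c ∧ ¬q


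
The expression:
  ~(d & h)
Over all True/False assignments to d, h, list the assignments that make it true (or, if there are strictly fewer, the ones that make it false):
is false only for:
  d=True, h=True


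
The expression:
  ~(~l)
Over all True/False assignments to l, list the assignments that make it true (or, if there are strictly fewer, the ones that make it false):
is true only for:
  l=True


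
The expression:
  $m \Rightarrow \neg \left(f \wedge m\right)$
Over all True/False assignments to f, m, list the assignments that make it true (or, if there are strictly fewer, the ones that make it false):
is false only for:
  f=True, m=True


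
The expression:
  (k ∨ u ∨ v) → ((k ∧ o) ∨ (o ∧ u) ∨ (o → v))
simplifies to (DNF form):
True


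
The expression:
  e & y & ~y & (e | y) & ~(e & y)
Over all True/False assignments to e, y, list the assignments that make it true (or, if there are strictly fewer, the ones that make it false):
is never true.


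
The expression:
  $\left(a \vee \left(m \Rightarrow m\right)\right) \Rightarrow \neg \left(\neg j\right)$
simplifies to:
$j$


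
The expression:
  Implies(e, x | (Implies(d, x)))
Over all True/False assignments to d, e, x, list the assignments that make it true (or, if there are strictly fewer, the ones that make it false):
is false only for:
  d=True, e=True, x=False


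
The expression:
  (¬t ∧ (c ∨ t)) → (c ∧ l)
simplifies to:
l ∨ t ∨ ¬c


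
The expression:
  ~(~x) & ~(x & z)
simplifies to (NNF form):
x & ~z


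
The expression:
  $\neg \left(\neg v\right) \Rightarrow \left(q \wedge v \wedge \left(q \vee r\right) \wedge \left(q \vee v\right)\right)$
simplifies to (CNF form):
$q \vee \neg v$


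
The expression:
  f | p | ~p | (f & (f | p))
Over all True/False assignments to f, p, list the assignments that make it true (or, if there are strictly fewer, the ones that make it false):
is always true.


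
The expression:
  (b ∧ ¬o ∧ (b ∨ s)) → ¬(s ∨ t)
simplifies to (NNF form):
o ∨ (¬s ∧ ¬t) ∨ ¬b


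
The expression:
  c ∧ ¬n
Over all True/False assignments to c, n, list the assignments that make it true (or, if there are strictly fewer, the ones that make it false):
is true only for:
  c=True, n=False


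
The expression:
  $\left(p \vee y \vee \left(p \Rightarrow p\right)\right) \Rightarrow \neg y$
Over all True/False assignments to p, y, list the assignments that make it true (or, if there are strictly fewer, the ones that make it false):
is true only for:
  p=False, y=False;
  p=True, y=False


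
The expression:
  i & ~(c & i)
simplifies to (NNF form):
i & ~c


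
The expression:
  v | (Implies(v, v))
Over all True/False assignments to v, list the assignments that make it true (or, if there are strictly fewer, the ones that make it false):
is always true.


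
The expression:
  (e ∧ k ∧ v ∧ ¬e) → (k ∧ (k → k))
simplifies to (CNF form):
True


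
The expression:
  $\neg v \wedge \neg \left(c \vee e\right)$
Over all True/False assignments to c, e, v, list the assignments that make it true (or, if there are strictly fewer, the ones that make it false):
is true only for:
  c=False, e=False, v=False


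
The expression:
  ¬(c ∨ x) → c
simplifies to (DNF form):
c ∨ x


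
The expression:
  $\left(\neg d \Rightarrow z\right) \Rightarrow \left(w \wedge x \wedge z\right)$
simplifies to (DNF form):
$\left(\neg d \wedge \neg z\right) \vee \left(w \wedge x \wedge z\right)$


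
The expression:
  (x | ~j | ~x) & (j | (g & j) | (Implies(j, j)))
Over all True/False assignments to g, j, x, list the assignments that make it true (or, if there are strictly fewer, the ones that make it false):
is always true.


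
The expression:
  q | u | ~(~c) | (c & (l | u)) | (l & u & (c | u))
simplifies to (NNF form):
c | q | u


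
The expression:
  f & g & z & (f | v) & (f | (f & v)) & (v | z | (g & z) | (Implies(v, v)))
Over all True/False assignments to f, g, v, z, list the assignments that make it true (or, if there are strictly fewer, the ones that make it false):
is true only for:
  f=True, g=True, v=False, z=True;
  f=True, g=True, v=True, z=True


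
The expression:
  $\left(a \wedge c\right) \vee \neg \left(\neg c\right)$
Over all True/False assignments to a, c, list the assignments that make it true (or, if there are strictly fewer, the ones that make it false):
is true only for:
  a=False, c=True;
  a=True, c=True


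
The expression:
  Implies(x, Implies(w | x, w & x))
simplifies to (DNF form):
w | ~x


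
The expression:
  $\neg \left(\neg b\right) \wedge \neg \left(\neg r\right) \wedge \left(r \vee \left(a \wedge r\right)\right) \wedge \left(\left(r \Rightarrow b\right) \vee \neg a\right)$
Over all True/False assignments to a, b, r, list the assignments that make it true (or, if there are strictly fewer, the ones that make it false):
is true only for:
  a=False, b=True, r=True;
  a=True, b=True, r=True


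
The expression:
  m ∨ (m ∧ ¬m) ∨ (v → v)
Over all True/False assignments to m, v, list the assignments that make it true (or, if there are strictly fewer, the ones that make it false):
is always true.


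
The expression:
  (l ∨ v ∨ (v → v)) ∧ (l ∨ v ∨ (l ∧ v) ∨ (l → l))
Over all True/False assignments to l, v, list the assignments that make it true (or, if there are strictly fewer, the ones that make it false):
is always true.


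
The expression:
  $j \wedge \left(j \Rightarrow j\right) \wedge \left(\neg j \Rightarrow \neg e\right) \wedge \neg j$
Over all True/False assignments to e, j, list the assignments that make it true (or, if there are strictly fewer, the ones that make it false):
is never true.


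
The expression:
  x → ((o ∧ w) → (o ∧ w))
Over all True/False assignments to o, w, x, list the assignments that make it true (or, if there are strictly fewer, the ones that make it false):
is always true.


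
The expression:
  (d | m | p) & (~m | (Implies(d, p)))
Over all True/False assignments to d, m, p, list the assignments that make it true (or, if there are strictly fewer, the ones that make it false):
is false only for:
  d=False, m=False, p=False;
  d=True, m=True, p=False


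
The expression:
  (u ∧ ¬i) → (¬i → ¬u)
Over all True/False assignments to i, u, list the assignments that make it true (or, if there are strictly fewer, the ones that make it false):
is false only for:
  i=False, u=True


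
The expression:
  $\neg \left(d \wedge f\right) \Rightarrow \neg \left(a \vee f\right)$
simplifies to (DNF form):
$\left(d \wedge f\right) \vee \left(\neg a \wedge \neg f\right)$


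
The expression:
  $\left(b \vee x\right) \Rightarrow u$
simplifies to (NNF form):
$u \vee \left(\neg b \wedge \neg x\right)$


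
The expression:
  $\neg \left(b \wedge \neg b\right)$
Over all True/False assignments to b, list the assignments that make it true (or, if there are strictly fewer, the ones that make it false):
is always true.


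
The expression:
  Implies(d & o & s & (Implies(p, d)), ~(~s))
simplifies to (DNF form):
True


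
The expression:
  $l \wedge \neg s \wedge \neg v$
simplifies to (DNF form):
$l \wedge \neg s \wedge \neg v$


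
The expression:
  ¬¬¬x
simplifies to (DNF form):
¬x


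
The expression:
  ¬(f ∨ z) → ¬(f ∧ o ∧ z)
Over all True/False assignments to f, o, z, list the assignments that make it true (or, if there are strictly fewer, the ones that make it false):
is always true.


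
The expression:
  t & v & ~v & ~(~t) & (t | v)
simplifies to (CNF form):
False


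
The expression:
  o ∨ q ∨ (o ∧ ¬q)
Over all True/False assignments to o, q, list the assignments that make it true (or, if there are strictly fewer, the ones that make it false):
is false only for:
  o=False, q=False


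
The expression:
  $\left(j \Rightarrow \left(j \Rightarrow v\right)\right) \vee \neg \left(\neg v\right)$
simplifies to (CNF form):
$v \vee \neg j$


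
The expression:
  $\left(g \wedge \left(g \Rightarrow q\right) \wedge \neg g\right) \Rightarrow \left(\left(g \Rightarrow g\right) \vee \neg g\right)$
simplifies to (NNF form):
$\text{True}$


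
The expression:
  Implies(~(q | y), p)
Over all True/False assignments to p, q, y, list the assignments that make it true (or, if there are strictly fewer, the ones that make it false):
is false only for:
  p=False, q=False, y=False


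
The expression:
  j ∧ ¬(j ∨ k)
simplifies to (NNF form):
False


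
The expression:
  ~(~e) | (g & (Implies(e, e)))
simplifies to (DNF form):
e | g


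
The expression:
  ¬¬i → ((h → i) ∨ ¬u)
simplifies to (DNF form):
True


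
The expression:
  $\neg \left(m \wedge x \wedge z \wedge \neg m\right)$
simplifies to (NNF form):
$\text{True}$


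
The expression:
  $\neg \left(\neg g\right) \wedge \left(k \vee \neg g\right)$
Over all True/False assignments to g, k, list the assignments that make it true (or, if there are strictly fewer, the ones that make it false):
is true only for:
  g=True, k=True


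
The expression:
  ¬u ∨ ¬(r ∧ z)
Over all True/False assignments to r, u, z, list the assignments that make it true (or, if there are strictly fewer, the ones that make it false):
is false only for:
  r=True, u=True, z=True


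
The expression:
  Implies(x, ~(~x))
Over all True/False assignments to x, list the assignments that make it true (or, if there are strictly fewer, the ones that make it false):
is always true.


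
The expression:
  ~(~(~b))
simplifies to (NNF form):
~b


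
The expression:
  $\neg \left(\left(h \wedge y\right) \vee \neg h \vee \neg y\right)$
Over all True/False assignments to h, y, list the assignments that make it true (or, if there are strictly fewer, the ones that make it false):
is never true.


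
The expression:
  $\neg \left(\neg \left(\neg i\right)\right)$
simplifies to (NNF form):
$\neg i$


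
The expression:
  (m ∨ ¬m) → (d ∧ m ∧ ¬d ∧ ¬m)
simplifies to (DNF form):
False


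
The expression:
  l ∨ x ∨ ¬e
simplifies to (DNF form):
l ∨ x ∨ ¬e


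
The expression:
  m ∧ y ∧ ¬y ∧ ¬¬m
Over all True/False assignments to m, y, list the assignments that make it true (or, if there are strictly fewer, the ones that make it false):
is never true.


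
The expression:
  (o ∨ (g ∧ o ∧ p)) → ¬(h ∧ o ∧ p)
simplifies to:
¬h ∨ ¬o ∨ ¬p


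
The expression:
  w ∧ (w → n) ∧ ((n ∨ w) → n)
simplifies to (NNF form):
n ∧ w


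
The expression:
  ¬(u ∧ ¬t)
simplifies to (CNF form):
t ∨ ¬u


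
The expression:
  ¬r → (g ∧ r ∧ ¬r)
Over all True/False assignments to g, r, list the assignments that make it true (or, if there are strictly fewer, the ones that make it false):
is true only for:
  g=False, r=True;
  g=True, r=True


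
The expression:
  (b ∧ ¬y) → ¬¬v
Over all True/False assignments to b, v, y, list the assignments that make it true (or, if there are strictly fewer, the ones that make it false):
is false only for:
  b=True, v=False, y=False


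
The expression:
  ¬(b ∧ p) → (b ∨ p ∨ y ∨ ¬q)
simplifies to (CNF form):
b ∨ p ∨ y ∨ ¬q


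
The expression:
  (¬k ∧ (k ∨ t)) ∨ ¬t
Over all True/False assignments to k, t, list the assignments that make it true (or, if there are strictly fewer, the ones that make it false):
is false only for:
  k=True, t=True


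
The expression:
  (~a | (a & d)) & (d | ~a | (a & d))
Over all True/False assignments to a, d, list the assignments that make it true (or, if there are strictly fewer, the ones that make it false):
is false only for:
  a=True, d=False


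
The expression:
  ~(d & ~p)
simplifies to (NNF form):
p | ~d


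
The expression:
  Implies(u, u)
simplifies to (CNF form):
True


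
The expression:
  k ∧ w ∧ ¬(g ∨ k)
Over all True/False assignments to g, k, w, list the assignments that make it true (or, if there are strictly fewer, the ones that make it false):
is never true.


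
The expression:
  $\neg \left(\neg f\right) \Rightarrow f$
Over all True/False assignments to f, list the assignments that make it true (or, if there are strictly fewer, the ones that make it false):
is always true.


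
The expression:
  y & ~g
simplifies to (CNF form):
y & ~g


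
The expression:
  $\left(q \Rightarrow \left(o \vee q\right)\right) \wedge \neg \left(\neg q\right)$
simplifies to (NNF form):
$q$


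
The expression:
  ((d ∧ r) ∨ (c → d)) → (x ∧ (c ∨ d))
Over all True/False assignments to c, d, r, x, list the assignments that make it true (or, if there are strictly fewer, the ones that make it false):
is true only for:
  c=False, d=True, r=False, x=True;
  c=False, d=True, r=True, x=True;
  c=True, d=False, r=False, x=False;
  c=True, d=False, r=False, x=True;
  c=True, d=False, r=True, x=False;
  c=True, d=False, r=True, x=True;
  c=True, d=True, r=False, x=True;
  c=True, d=True, r=True, x=True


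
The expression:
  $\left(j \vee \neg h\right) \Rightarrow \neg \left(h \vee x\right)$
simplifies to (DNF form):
$\left(h \wedge \neg j\right) \vee \left(\neg h \wedge \neg x\right)$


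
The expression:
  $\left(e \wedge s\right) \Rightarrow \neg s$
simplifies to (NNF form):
$\neg e \vee \neg s$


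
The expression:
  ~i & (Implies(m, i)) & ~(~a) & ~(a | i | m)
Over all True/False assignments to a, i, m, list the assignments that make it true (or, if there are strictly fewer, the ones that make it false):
is never true.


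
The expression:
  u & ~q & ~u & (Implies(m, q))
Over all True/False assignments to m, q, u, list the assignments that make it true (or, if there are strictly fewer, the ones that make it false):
is never true.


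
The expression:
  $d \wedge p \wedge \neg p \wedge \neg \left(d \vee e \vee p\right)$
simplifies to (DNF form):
$\text{False}$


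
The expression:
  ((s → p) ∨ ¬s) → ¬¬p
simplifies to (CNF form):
p ∨ s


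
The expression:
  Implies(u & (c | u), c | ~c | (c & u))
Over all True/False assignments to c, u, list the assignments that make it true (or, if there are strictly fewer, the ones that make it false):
is always true.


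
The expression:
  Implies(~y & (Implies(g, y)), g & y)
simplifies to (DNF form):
g | y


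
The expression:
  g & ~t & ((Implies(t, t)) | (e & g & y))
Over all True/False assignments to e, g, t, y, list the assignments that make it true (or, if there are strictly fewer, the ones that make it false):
is true only for:
  e=False, g=True, t=False, y=False;
  e=False, g=True, t=False, y=True;
  e=True, g=True, t=False, y=False;
  e=True, g=True, t=False, y=True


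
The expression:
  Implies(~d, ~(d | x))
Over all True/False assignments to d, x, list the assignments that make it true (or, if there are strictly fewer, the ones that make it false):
is false only for:
  d=False, x=True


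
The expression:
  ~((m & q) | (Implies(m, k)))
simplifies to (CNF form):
m & ~k & ~q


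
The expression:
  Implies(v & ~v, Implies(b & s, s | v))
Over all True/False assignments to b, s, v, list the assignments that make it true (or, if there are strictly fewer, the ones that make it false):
is always true.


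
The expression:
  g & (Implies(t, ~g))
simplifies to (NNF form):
g & ~t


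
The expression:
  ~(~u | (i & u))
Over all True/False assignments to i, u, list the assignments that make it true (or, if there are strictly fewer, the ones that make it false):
is true only for:
  i=False, u=True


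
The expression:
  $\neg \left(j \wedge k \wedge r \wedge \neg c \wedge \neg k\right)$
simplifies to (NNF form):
$\text{True}$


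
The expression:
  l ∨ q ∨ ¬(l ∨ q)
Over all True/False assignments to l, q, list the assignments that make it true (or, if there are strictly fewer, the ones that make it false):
is always true.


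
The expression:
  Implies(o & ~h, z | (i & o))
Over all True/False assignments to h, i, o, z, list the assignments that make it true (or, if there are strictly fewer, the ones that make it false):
is false only for:
  h=False, i=False, o=True, z=False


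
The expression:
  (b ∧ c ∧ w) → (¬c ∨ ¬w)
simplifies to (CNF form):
¬b ∨ ¬c ∨ ¬w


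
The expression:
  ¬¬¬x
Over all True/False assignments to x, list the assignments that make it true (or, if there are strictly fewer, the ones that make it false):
is true only for:
  x=False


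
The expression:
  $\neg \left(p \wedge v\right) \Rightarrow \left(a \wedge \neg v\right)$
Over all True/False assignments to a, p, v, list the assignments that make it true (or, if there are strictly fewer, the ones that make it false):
is true only for:
  a=False, p=True, v=True;
  a=True, p=False, v=False;
  a=True, p=True, v=False;
  a=True, p=True, v=True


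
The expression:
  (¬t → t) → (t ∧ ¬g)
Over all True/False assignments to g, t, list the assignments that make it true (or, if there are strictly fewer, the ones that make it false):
is false only for:
  g=True, t=True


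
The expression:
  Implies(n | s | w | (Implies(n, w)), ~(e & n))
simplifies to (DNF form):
~e | ~n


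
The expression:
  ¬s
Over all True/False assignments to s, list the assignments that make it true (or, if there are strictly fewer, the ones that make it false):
is true only for:
  s=False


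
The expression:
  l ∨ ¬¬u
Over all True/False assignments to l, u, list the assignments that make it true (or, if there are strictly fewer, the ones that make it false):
is false only for:
  l=False, u=False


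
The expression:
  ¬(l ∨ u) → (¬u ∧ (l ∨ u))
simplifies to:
l ∨ u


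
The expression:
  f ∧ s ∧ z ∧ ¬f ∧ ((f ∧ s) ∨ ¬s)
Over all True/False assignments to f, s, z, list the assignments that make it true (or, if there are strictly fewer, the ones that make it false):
is never true.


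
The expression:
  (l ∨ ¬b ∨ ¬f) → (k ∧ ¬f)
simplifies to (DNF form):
(k ∧ ¬f) ∨ (b ∧ f ∧ ¬l)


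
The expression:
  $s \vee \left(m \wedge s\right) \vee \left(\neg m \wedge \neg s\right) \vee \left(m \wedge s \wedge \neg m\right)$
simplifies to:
$s \vee \neg m$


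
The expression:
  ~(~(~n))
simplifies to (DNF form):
~n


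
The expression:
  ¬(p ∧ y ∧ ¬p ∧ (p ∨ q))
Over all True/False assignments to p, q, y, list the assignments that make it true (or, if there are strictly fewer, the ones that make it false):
is always true.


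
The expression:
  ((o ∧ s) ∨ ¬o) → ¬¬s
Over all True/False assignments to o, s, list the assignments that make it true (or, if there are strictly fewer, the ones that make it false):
is false only for:
  o=False, s=False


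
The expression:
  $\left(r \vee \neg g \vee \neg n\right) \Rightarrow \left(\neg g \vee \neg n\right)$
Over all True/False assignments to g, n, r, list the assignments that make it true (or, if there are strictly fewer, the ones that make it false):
is false only for:
  g=True, n=True, r=True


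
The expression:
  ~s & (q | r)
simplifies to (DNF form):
(q & ~s) | (r & ~s)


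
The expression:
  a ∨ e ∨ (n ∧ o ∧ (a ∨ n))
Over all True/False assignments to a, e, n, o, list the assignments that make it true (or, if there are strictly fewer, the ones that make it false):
is false only for:
  a=False, e=False, n=False, o=False;
  a=False, e=False, n=False, o=True;
  a=False, e=False, n=True, o=False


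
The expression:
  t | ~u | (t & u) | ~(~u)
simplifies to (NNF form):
True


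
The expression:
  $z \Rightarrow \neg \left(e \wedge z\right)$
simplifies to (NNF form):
$\neg e \vee \neg z$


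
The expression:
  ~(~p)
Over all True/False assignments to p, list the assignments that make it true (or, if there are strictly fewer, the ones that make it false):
is true only for:
  p=True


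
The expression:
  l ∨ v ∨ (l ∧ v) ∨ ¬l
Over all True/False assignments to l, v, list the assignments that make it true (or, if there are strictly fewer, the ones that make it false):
is always true.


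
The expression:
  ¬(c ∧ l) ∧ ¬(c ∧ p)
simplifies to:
(¬l ∧ ¬p) ∨ ¬c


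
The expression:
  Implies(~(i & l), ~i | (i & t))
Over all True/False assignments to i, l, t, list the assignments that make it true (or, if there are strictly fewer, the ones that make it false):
is false only for:
  i=True, l=False, t=False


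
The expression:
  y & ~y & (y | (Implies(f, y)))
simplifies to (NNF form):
False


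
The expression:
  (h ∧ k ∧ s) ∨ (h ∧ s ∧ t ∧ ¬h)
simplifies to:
h ∧ k ∧ s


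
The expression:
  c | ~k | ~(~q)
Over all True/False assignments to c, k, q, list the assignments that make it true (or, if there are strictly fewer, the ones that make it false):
is false only for:
  c=False, k=True, q=False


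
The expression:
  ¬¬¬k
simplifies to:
¬k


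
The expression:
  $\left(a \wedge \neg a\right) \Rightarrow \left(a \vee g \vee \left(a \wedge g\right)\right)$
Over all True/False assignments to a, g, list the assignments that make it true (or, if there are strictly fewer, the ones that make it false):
is always true.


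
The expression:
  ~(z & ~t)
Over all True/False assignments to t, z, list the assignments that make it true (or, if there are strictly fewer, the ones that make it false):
is false only for:
  t=False, z=True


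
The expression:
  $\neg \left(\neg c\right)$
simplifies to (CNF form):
$c$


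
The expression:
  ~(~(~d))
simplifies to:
~d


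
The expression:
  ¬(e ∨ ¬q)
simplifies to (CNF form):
q ∧ ¬e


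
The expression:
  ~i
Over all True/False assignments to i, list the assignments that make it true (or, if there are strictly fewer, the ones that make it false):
is true only for:
  i=False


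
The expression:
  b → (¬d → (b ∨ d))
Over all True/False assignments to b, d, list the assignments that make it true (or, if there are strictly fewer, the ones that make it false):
is always true.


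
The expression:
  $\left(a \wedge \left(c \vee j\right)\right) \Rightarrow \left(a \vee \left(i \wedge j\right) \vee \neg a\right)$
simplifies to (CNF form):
$\text{True}$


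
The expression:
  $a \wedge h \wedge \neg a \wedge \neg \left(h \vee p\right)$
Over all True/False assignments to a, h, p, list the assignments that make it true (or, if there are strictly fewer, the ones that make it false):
is never true.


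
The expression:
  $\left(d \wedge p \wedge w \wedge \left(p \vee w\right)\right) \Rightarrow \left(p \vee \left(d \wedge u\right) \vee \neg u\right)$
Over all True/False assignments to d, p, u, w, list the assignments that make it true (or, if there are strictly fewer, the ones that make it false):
is always true.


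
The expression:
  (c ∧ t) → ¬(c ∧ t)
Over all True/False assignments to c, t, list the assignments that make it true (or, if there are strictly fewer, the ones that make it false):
is false only for:
  c=True, t=True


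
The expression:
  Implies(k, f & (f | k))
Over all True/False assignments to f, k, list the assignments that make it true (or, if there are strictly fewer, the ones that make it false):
is false only for:
  f=False, k=True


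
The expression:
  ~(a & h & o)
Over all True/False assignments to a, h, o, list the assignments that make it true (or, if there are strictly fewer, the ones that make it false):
is false only for:
  a=True, h=True, o=True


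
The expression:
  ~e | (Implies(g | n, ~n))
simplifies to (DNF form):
~e | ~n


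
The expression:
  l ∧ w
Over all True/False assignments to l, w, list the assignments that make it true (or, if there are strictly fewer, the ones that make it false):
is true only for:
  l=True, w=True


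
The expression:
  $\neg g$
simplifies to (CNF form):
$\neg g$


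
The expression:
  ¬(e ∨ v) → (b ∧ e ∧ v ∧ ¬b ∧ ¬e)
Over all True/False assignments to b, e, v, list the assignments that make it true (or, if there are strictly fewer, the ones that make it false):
is false only for:
  b=False, e=False, v=False;
  b=True, e=False, v=False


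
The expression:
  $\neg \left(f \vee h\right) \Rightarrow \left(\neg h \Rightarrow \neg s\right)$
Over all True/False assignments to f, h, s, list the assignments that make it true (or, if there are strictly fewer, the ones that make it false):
is false only for:
  f=False, h=False, s=True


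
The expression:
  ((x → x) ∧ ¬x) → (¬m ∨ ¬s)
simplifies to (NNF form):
x ∨ ¬m ∨ ¬s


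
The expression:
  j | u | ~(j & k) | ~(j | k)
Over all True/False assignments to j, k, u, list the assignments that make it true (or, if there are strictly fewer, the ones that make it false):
is always true.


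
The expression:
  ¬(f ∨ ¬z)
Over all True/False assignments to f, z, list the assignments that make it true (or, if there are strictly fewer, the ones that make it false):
is true only for:
  f=False, z=True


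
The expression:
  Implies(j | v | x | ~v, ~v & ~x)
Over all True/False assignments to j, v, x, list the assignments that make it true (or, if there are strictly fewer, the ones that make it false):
is true only for:
  j=False, v=False, x=False;
  j=True, v=False, x=False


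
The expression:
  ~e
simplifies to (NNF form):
~e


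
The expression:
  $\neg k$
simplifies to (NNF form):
$\neg k$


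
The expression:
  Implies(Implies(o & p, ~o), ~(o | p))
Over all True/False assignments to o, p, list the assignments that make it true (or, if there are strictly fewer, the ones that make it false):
is true only for:
  o=False, p=False;
  o=True, p=True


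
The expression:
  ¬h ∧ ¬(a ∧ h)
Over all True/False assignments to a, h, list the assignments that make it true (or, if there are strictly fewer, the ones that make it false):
is true only for:
  a=False, h=False;
  a=True, h=False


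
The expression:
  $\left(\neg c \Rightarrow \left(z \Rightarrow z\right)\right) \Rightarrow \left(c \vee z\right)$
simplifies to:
$c \vee z$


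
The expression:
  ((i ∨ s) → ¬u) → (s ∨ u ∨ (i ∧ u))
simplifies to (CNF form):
s ∨ u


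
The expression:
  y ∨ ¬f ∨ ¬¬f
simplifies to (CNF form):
True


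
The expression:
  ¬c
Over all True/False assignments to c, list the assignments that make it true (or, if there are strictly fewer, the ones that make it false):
is true only for:
  c=False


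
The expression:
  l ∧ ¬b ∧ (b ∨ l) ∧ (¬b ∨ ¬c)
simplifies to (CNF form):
l ∧ ¬b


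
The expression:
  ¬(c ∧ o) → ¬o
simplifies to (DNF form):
c ∨ ¬o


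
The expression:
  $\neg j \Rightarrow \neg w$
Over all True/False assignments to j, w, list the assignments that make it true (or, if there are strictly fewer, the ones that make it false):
is false only for:
  j=False, w=True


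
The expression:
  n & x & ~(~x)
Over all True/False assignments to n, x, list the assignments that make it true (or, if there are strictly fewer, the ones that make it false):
is true only for:
  n=True, x=True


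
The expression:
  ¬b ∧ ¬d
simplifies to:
¬b ∧ ¬d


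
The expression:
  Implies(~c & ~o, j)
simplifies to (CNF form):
c | j | o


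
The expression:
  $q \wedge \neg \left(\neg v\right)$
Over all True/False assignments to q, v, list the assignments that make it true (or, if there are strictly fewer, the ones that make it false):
is true only for:
  q=True, v=True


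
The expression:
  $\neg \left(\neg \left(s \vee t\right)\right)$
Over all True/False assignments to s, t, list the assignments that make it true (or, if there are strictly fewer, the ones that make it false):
is false only for:
  s=False, t=False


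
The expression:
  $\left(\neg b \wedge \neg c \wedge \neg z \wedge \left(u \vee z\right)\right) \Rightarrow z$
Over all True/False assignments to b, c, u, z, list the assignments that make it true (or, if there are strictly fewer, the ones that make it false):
is false only for:
  b=False, c=False, u=True, z=False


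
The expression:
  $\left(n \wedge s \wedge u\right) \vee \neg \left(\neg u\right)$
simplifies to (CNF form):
$u$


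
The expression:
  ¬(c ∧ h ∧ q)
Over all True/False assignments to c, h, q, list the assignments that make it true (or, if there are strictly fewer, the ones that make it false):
is false only for:
  c=True, h=True, q=True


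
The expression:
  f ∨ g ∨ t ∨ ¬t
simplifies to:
True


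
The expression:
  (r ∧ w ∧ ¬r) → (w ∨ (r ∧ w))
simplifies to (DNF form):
True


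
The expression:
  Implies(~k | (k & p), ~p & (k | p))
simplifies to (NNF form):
k & ~p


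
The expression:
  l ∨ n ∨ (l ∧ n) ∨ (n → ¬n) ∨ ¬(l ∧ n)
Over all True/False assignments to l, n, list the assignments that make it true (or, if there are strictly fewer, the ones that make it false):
is always true.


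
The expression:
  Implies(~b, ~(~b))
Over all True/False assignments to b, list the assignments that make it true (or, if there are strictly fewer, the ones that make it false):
is true only for:
  b=True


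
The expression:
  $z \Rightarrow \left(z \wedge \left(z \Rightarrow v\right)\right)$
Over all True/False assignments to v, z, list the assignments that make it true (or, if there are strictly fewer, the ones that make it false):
is false only for:
  v=False, z=True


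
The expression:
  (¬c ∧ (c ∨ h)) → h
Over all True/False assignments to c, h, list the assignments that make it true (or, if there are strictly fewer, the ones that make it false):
is always true.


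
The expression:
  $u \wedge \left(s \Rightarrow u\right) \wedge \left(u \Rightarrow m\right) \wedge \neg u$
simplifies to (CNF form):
$\text{False}$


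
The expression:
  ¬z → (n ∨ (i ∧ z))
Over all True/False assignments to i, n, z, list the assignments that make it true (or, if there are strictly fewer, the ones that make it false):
is false only for:
  i=False, n=False, z=False;
  i=True, n=False, z=False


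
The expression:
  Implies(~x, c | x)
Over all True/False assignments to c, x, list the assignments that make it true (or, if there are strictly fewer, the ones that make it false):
is false only for:
  c=False, x=False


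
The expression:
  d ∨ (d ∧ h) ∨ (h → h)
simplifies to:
True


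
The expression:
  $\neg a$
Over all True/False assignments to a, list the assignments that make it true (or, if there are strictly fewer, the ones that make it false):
is true only for:
  a=False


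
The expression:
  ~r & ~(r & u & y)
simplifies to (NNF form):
~r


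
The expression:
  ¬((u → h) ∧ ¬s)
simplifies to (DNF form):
s ∨ (u ∧ ¬h)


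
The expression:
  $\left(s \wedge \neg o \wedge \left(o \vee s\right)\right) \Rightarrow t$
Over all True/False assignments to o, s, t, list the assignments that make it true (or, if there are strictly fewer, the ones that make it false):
is false only for:
  o=False, s=True, t=False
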